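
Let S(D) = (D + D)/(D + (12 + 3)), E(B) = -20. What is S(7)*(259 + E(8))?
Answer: 1673/11 ≈ 152.09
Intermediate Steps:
S(D) = 2*D/(15 + D) (S(D) = (2*D)/(D + 15) = (2*D)/(15 + D) = 2*D/(15 + D))
S(7)*(259 + E(8)) = (2*7/(15 + 7))*(259 - 20) = (2*7/22)*239 = (2*7*(1/22))*239 = (7/11)*239 = 1673/11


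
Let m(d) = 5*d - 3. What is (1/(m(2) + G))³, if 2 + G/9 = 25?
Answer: 1/9800344 ≈ 1.0204e-7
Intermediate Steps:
m(d) = -3 + 5*d
G = 207 (G = -18 + 9*25 = -18 + 225 = 207)
(1/(m(2) + G))³ = (1/((-3 + 5*2) + 207))³ = (1/((-3 + 10) + 207))³ = (1/(7 + 207))³ = (1/214)³ = 1/9800344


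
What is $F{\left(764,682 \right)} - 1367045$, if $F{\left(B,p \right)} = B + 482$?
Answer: $-1365799$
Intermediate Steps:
$F{\left(B,p \right)} = 482 + B$
$F{\left(764,682 \right)} - 1367045 = \left(482 + 764\right) - 1367045 = 1246 - 1367045 = -1365799$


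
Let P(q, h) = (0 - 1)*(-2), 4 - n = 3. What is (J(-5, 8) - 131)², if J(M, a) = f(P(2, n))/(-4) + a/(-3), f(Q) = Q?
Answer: 648025/36 ≈ 18001.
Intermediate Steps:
n = 1 (n = 4 - 1*3 = 4 - 3 = 1)
P(q, h) = 2 (P(q, h) = -1*(-2) = 2)
J(M, a) = -½ - a/3 (J(M, a) = 2/(-4) + a/(-3) = 2*(-¼) + a*(-⅓) = -½ - a/3)
(J(-5, 8) - 131)² = ((-½ - ⅓*8) - 131)² = ((-½ - 8/3) - 131)² = (-19/6 - 131)² = (-805/6)² = 648025/36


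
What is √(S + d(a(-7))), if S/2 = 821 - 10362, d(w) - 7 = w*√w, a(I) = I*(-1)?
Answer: √(-19075 + 7*√7) ≈ 138.05*I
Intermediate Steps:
a(I) = -I
d(w) = 7 + w^(3/2) (d(w) = 7 + w*√w = 7 + w^(3/2))
S = -19082 (S = 2*(821 - 10362) = 2*(-9541) = -19082)
√(S + d(a(-7))) = √(-19082 + (7 + (-1*(-7))^(3/2))) = √(-19082 + (7 + 7^(3/2))) = √(-19082 + (7 + 7*√7)) = √(-19075 + 7*√7)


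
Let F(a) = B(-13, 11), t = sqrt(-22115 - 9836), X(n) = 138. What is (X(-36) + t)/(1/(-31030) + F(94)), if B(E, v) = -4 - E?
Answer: 4282140/279269 + 31030*I*sqrt(31951)/279269 ≈ 15.333 + 19.861*I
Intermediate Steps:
t = I*sqrt(31951) (t = sqrt(-31951) = I*sqrt(31951) ≈ 178.75*I)
F(a) = 9 (F(a) = -4 - 1*(-13) = -4 + 13 = 9)
(X(-36) + t)/(1/(-31030) + F(94)) = (138 + I*sqrt(31951))/(1/(-31030) + 9) = (138 + I*sqrt(31951))/(-1/31030 + 9) = (138 + I*sqrt(31951))/(279269/31030) = (138 + I*sqrt(31951))*(31030/279269) = 4282140/279269 + 31030*I*sqrt(31951)/279269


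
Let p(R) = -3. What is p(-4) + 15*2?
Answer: 27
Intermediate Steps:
p(-4) + 15*2 = -3 + 15*2 = -3 + 30 = 27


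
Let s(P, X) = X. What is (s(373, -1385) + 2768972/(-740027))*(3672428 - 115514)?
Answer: -3655463164671438/740027 ≈ -4.9396e+9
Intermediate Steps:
(s(373, -1385) + 2768972/(-740027))*(3672428 - 115514) = (-1385 + 2768972/(-740027))*(3672428 - 115514) = (-1385 + 2768972*(-1/740027))*3556914 = (-1385 - 2768972/740027)*3556914 = -1027706367/740027*3556914 = -3655463164671438/740027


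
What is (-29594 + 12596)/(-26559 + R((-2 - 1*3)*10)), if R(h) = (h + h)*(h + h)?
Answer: 16998/16559 ≈ 1.0265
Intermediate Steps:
R(h) = 4*h² (R(h) = (2*h)*(2*h) = 4*h²)
(-29594 + 12596)/(-26559 + R((-2 - 1*3)*10)) = (-29594 + 12596)/(-26559 + 4*((-2 - 1*3)*10)²) = -16998/(-26559 + 4*((-2 - 3)*10)²) = -16998/(-26559 + 4*(-5*10)²) = -16998/(-26559 + 4*(-50)²) = -16998/(-26559 + 4*2500) = -16998/(-26559 + 10000) = -16998/(-16559) = -16998*(-1/16559) = 16998/16559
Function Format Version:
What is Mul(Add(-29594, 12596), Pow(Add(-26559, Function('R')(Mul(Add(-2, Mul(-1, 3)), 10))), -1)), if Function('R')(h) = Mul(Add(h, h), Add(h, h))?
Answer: Rational(16998, 16559) ≈ 1.0265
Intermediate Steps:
Function('R')(h) = Mul(4, Pow(h, 2)) (Function('R')(h) = Mul(Mul(2, h), Mul(2, h)) = Mul(4, Pow(h, 2)))
Mul(Add(-29594, 12596), Pow(Add(-26559, Function('R')(Mul(Add(-2, Mul(-1, 3)), 10))), -1)) = Mul(Add(-29594, 12596), Pow(Add(-26559, Mul(4, Pow(Mul(Add(-2, Mul(-1, 3)), 10), 2))), -1)) = Mul(-16998, Pow(Add(-26559, Mul(4, Pow(Mul(Add(-2, -3), 10), 2))), -1)) = Mul(-16998, Pow(Add(-26559, Mul(4, Pow(Mul(-5, 10), 2))), -1)) = Mul(-16998, Pow(Add(-26559, Mul(4, Pow(-50, 2))), -1)) = Mul(-16998, Pow(Add(-26559, Mul(4, 2500)), -1)) = Mul(-16998, Pow(Add(-26559, 10000), -1)) = Mul(-16998, Pow(-16559, -1)) = Mul(-16998, Rational(-1, 16559)) = Rational(16998, 16559)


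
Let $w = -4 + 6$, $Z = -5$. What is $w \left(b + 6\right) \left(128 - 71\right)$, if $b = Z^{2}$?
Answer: $3534$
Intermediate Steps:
$b = 25$ ($b = \left(-5\right)^{2} = 25$)
$w = 2$
$w \left(b + 6\right) \left(128 - 71\right) = 2 \left(25 + 6\right) \left(128 - 71\right) = 2 \cdot 31 \cdot 57 = 62 \cdot 57 = 3534$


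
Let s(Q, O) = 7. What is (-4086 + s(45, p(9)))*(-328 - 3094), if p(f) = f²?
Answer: 13958338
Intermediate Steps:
(-4086 + s(45, p(9)))*(-328 - 3094) = (-4086 + 7)*(-328 - 3094) = -4079*(-3422) = 13958338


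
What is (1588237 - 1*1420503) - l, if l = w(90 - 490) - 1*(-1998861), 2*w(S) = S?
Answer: -1830927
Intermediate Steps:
w(S) = S/2
l = 1998661 (l = (90 - 490)/2 - 1*(-1998861) = (½)*(-400) + 1998861 = -200 + 1998861 = 1998661)
(1588237 - 1*1420503) - l = (1588237 - 1*1420503) - 1*1998661 = (1588237 - 1420503) - 1998661 = 167734 - 1998661 = -1830927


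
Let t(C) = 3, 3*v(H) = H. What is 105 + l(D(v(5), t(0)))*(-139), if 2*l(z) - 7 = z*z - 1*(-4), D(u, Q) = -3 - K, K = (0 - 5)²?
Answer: -110295/2 ≈ -55148.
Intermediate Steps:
v(H) = H/3
K = 25 (K = (-5)² = 25)
D(u, Q) = -28 (D(u, Q) = -3 - 1*25 = -3 - 25 = -28)
l(z) = 11/2 + z²/2 (l(z) = 7/2 + (z*z - 1*(-4))/2 = 7/2 + (z² + 4)/2 = 7/2 + (4 + z²)/2 = 7/2 + (2 + z²/2) = 11/2 + z²/2)
105 + l(D(v(5), t(0)))*(-139) = 105 + (11/2 + (½)*(-28)²)*(-139) = 105 + (11/2 + (½)*784)*(-139) = 105 + (11/2 + 392)*(-139) = 105 + (795/2)*(-139) = 105 - 110505/2 = -110295/2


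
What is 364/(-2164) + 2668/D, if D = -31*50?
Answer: -792219/419275 ≈ -1.8895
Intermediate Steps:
D = -1550
364/(-2164) + 2668/D = 364/(-2164) + 2668/(-1550) = 364*(-1/2164) + 2668*(-1/1550) = -91/541 - 1334/775 = -792219/419275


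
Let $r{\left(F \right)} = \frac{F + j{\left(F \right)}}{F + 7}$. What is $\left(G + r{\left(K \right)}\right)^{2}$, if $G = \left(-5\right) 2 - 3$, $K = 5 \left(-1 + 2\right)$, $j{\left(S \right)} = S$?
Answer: $\frac{5329}{36} \approx 148.03$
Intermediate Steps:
$K = 5$ ($K = 5 \cdot 1 = 5$)
$r{\left(F \right)} = \frac{2 F}{7 + F}$ ($r{\left(F \right)} = \frac{F + F}{F + 7} = \frac{2 F}{7 + F}$)
$G = -13$ ($G = -10 - 3 = -13$)
$\left(G + r{\left(K \right)}\right)^{2} = \left(-13 + 2 \cdot 5 \frac{1}{7 + 5}\right)^{2} = \left(-13 + 2 \cdot 5 \cdot \frac{1}{12}\right)^{2} = \left(-13 + \frac{5}{6}\right)^{2} = \left(- \frac{73}{6}\right)^{2} = \frac{5329}{36}$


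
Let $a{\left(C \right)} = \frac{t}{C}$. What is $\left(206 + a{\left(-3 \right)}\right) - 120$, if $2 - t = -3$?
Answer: $\frac{253}{3} \approx 84.333$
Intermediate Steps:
$t = 5$ ($t = 2 - -3 = 2 + 3 = 5$)
$a{\left(C \right)} = \frac{5}{C}$
$\left(206 + a{\left(-3 \right)}\right) - 120 = \left(206 + \frac{5}{-3}\right) - 120 = \left(206 + 5 \left(- \frac{1}{3}\right)\right) - 120 = \left(206 - \frac{5}{3}\right) - 120 = \frac{613}{3} - 120 = \frac{253}{3}$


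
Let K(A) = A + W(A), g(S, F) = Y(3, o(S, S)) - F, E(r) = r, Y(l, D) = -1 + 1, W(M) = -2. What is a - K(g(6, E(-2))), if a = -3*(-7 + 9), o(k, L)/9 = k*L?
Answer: -6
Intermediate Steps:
o(k, L) = 9*L*k (o(k, L) = 9*(k*L) = 9*(L*k) = 9*L*k)
Y(l, D) = 0
g(S, F) = -F (g(S, F) = 0 - F = -F)
a = -6 (a = -3*2 = -6)
K(A) = -2 + A (K(A) = A - 2 = -2 + A)
a - K(g(6, E(-2))) = -6 - (-2 - 1*(-2)) = -6 - (-2 + 2) = -6 - 1*0 = -6 + 0 = -6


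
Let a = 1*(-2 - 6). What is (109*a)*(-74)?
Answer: 64528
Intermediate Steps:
a = -8 (a = 1*(-8) = -8)
(109*a)*(-74) = (109*(-8))*(-74) = -872*(-74) = 64528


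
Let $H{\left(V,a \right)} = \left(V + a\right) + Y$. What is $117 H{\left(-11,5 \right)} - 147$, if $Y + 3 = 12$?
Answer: $204$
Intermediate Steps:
$Y = 9$ ($Y = -3 + 12 = 9$)
$H{\left(V,a \right)} = 9 + V + a$ ($H{\left(V,a \right)} = \left(V + a\right) + 9 = 9 + V + a$)
$117 H{\left(-11,5 \right)} - 147 = 117 \left(9 - 11 + 5\right) - 147 = 117 \cdot 3 - 147 = 351 - 147 = 204$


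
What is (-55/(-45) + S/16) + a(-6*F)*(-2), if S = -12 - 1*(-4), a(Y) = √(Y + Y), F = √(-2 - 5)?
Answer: 13/18 - 4*√3*7^(¼)*√(-I) ≈ -7.2463 + 7.9686*I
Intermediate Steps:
F = I*√7 (F = √(-7) = I*√7 ≈ 2.6458*I)
a(Y) = √2*√Y (a(Y) = √(2*Y) = √2*√Y)
S = -8 (S = -12 + 4 = -8)
(-55/(-45) + S/16) + a(-6*F)*(-2) = (-55/(-45) - 8/16) + (√2*√(-6*I*√7))*(-2) = (-55*(-1/45) - 8*1/16) + (√2*√(-6*I*√7))*(-2) = (11/9 - ½) + (√2*(√6*7^(¼)*√(-I)))*(-2) = 13/18 + (2*√3*7^(¼)*√(-I))*(-2) = 13/18 - 4*√3*7^(¼)*√(-I)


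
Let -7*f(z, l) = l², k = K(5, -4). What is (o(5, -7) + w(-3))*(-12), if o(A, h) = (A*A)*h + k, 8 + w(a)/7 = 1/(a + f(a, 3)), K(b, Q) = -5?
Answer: 14258/5 ≈ 2851.6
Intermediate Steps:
k = -5
f(z, l) = -l²/7
w(a) = -56 + 7/(-9/7 + a) (w(a) = -56 + 7/(a - ⅐*3²) = -56 + 7/(a - ⅐*9) = -56 + 7/(a - 9/7) = -56 + 7/(-9/7 + a))
o(A, h) = -5 + h*A² (o(A, h) = (A*A)*h - 5 = A²*h - 5 = h*A² - 5 = -5 + h*A²)
(o(5, -7) + w(-3))*(-12) = ((-5 - 7*5²) + 7*(79 - 56*(-3))/(-9 + 7*(-3)))*(-12) = ((-5 - 7*25) + 7*(79 + 168)/(-9 - 21))*(-12) = ((-5 - 175) + 7*247/(-30))*(-12) = (-180 + 7*(-1/30)*247)*(-12) = (-180 - 1729/30)*(-12) = -7129/30*(-12) = 14258/5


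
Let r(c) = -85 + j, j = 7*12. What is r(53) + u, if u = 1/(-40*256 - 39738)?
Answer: -49979/49978 ≈ -1.0000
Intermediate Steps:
j = 84
r(c) = -1 (r(c) = -85 + 84 = -1)
u = -1/49978 (u = 1/(-10240 - 39738) = 1/(-49978) = -1/49978 ≈ -2.0009e-5)
r(53) + u = -1 - 1/49978 = -49979/49978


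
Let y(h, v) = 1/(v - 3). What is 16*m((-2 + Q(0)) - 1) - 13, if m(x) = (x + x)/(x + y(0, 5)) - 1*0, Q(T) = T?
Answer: 127/5 ≈ 25.400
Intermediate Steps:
y(h, v) = 1/(-3 + v)
m(x) = 2*x/(1/2 + x) (m(x) = (x + x)/(x + 1/(-3 + 5)) - 1*0 = (2*x)/(x + 1/2) + 0 = (2*x)/(1/2 + x) + 0 = 2*x/(1/2 + x) + 0 = 2*x/(1/2 + x))
16*m((-2 + Q(0)) - 1) - 13 = 16*(4*((-2 + 0) - 1)/(1 + 2*((-2 + 0) - 1))) - 13 = 16*(4*(-2 - 1)/(1 + 2*(-2 - 1))) - 13 = 16*(4*(-3)/(1 + 2*(-3))) - 13 = 16*(4*(-3)/(1 - 6)) - 13 = 16*(4*(-3)/(-5)) - 13 = 16*(4*(-3)*(-1/5)) - 13 = 16*(12/5) - 13 = 192/5 - 13 = 127/5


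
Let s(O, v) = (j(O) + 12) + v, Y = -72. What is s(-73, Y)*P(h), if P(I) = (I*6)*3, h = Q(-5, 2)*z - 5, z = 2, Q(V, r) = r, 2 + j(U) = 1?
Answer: 1098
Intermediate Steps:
j(U) = -1 (j(U) = -2 + 1 = -1)
s(O, v) = 11 + v (s(O, v) = (-1 + 12) + v = 11 + v)
h = -1 (h = 2*2 - 5 = 4 - 5 = -1)
P(I) = 18*I (P(I) = (6*I)*3 = 18*I)
s(-73, Y)*P(h) = (11 - 72)*(18*(-1)) = -61*(-18) = 1098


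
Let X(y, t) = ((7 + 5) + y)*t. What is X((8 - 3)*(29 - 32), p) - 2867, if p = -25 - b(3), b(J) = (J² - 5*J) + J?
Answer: -2801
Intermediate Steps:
b(J) = J² - 4*J
p = -22 (p = -25 - 3*(-4 + 3) = -25 - 3*(-1) = -25 - 1*(-3) = -25 + 3 = -22)
X(y, t) = t*(12 + y) (X(y, t) = (12 + y)*t = t*(12 + y))
X((8 - 3)*(29 - 32), p) - 2867 = -22*(12 + (8 - 3)*(29 - 32)) - 2867 = -22*(12 + 5*(-3)) - 2867 = -22*(12 - 15) - 2867 = -22*(-3) - 2867 = 66 - 2867 = -2801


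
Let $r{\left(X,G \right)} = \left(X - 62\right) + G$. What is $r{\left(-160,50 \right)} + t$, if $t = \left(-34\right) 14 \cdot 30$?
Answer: $-14452$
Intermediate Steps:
$r{\left(X,G \right)} = -62 + G + X$ ($r{\left(X,G \right)} = \left(-62 + X\right) + G = -62 + G + X$)
$t = -14280$ ($t = \left(-476\right) 30 = -14280$)
$r{\left(-160,50 \right)} + t = \left(-62 + 50 - 160\right) - 14280 = -172 - 14280 = -14452$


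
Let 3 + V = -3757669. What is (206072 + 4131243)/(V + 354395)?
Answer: -4337315/3403277 ≈ -1.2745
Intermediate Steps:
V = -3757672 (V = -3 - 3757669 = -3757672)
(206072 + 4131243)/(V + 354395) = (206072 + 4131243)/(-3757672 + 354395) = 4337315/(-3403277) = 4337315*(-1/3403277) = -4337315/3403277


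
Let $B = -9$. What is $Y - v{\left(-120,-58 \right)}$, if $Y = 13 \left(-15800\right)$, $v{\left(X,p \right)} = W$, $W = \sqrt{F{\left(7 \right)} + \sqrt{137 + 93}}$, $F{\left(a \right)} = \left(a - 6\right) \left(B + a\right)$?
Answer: $-205400 - \sqrt{-2 + \sqrt{230}} \approx -2.054 \cdot 10^{5}$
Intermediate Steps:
$F{\left(a \right)} = \left(-9 + a\right) \left(-6 + a\right)$ ($F{\left(a \right)} = \left(a - 6\right) \left(-9 + a\right) = \left(-6 + a\right) \left(-9 + a\right) = \left(-9 + a\right) \left(-6 + a\right)$)
$W = \sqrt{-2 + \sqrt{230}}$ ($W = \sqrt{\left(54 + 7^{2} - 105\right) + \sqrt{137 + 93}} = \sqrt{\left(54 + 49 - 105\right) + \sqrt{230}} = \sqrt{-2 + \sqrt{230}} \approx 3.6285$)
$v{\left(X,p \right)} = \sqrt{-2 + \sqrt{230}}$
$Y = -205400$
$Y - v{\left(-120,-58 \right)} = -205400 - \sqrt{-2 + \sqrt{230}}$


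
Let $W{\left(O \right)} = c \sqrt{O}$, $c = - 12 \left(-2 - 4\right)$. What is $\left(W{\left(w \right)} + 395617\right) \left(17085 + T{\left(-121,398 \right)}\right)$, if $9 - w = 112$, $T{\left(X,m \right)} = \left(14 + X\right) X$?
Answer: $11881169744 + 2162304 i \sqrt{103} \approx 1.1881 \cdot 10^{10} + 2.1945 \cdot 10^{7} i$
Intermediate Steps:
$T{\left(X,m \right)} = X \left(14 + X\right)$
$w = -103$ ($w = 9 - 112 = -103$)
$c = 72$ ($c = - 12 \left(-2 - 4\right) = \left(-12\right) \left(-6\right) = 72$)
$W{\left(O \right)} = 72 \sqrt{O}$
$\left(W{\left(w \right)} + 395617\right) \left(17085 + T{\left(-121,398 \right)}\right) = \left(72 \sqrt{-103} + 395617\right) \left(17085 - 121 \left(14 - 121\right)\right) = \left(72 i \sqrt{103} + 395617\right) \left(17085 - -12947\right) = \left(72 i \sqrt{103} + 395617\right) \left(17085 + 12947\right) = \left(395617 + 72 i \sqrt{103}\right) 30032 = 11881169744 + 2162304 i \sqrt{103}$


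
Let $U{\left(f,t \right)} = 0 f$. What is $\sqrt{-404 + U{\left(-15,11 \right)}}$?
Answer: $2 i \sqrt{101} \approx 20.1 i$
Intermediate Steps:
$U{\left(f,t \right)} = 0$
$\sqrt{-404 + U{\left(-15,11 \right)}} = \sqrt{-404 + 0} = \sqrt{-404} = 2 i \sqrt{101}$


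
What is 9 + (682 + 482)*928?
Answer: 1080201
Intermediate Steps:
9 + (682 + 482)*928 = 9 + 1164*928 = 9 + 1080192 = 1080201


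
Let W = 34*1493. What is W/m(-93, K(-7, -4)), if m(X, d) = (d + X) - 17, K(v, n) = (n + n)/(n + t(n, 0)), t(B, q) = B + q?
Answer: -50762/109 ≈ -465.71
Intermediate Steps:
K(v, n) = 1 (K(v, n) = (n + n)/(n + (n + 0)) = (2*n)/(n + n) = (2*n)/((2*n)) = (2*n)*(1/(2*n)) = 1)
m(X, d) = -17 + X + d (m(X, d) = (X + d) - 17 = -17 + X + d)
W = 50762
W/m(-93, K(-7, -4)) = 50762/(-17 - 93 + 1) = 50762/(-109) = 50762*(-1/109) = -50762/109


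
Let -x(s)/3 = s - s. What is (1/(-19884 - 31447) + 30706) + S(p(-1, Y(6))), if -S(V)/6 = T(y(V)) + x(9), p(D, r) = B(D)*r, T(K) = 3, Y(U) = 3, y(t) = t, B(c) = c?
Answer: 1575245727/51331 ≈ 30688.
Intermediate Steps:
x(s) = 0 (x(s) = -3*(s - s) = -3*0 = 0)
p(D, r) = D*r
S(V) = -18 (S(V) = -6*(3 + 0) = -6*3 = -18)
(1/(-19884 - 31447) + 30706) + S(p(-1, Y(6))) = (1/(-19884 - 31447) + 30706) - 18 = (1/(-51331) + 30706) - 18 = (-1/51331 + 30706) - 18 = 1576169685/51331 - 18 = 1575245727/51331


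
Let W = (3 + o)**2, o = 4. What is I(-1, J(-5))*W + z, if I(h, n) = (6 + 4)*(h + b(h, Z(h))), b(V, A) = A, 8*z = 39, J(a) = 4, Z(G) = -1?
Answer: -7801/8 ≈ -975.13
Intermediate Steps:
z = 39/8 (z = (1/8)*39 = 39/8 ≈ 4.8750)
I(h, n) = -10 + 10*h (I(h, n) = (6 + 4)*(h - 1) = 10*(-1 + h) = -10 + 10*h)
W = 49 (W = (3 + 4)**2 = 7**2 = 49)
I(-1, J(-5))*W + z = (-10 + 10*(-1))*49 + 39/8 = (-10 - 10)*49 + 39/8 = -20*49 + 39/8 = -980 + 39/8 = -7801/8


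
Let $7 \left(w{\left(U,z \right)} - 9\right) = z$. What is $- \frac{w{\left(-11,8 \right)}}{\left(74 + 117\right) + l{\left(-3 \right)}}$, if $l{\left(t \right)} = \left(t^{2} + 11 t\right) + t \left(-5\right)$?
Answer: $- \frac{71}{1274} \approx -0.05573$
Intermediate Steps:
$w{\left(U,z \right)} = 9 + \frac{z}{7}$
$l{\left(t \right)} = t^{2} + 6 t$ ($l{\left(t \right)} = \left(t^{2} + 11 t\right) - 5 t = t^{2} + 6 t$)
$- \frac{w{\left(-11,8 \right)}}{\left(74 + 117\right) + l{\left(-3 \right)}} = - \frac{9 + \frac{1}{7} \cdot 8}{\left(74 + 117\right) - 3 \left(6 - 3\right)} = - \frac{9 + \frac{8}{7}}{191 - 9} = - \frac{71}{\left(191 - 9\right) 7} = - \frac{71}{182 \cdot 7} = \left(-1\right) \frac{71}{1274} = - \frac{71}{1274}$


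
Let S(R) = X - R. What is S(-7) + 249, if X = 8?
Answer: 264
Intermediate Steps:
S(R) = 8 - R
S(-7) + 249 = (8 - 1*(-7)) + 249 = (8 + 7) + 249 = 15 + 249 = 264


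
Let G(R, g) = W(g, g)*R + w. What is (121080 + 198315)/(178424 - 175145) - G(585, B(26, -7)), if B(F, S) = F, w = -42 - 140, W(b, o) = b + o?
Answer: -32943669/1093 ≈ -30141.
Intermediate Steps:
w = -182
G(R, g) = -182 + 2*R*g (G(R, g) = (g + g)*R - 182 = (2*g)*R - 182 = 2*R*g - 182 = -182 + 2*R*g)
(121080 + 198315)/(178424 - 175145) - G(585, B(26, -7)) = (121080 + 198315)/(178424 - 175145) - (-182 + 2*585*26) = 319395/3279 - (-182 + 30420) = 319395*(1/3279) - 1*30238 = 106465/1093 - 30238 = -32943669/1093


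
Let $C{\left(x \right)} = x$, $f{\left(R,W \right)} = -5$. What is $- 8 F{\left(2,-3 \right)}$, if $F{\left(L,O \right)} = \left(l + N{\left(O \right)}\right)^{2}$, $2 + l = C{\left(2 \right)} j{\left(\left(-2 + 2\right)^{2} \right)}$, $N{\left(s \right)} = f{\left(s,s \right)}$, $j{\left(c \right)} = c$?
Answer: $-392$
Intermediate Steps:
$N{\left(s \right)} = -5$
$l = -2$ ($l = -2 + 2 \left(-2 + 2\right)^{2} = -2 + 2 \cdot 0^{2} = -2 + 2 \cdot 0 = -2 + 0 = -2$)
$F{\left(L,O \right)} = 49$ ($F{\left(L,O \right)} = \left(-2 - 5\right)^{2} = \left(-7\right)^{2} = 49$)
$- 8 F{\left(2,-3 \right)} = \left(-8\right) 49 = -392$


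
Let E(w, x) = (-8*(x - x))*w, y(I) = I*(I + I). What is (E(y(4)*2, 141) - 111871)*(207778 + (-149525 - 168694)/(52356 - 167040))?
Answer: -888596214578047/38228 ≈ -2.3245e+10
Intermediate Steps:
y(I) = 2*I² (y(I) = I*(2*I) = 2*I²)
E(w, x) = 0 (E(w, x) = (-8*0)*w = 0*w = 0)
(E(y(4)*2, 141) - 111871)*(207778 + (-149525 - 168694)/(52356 - 167040)) = (0 - 111871)*(207778 + (-149525 - 168694)/(52356 - 167040)) = -111871*(207778 - 318219/(-114684)) = -111871*(207778 - 318219*(-1/114684)) = -111871*(207778 + 106073/38228) = -111871*7943043457/38228 = -888596214578047/38228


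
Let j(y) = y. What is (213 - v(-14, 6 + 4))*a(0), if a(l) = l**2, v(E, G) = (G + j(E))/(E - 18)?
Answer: 0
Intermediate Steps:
v(E, G) = (E + G)/(-18 + E) (v(E, G) = (G + E)/(E - 18) = (E + G)/(-18 + E))
(213 - v(-14, 6 + 4))*a(0) = (213 - (-14 + (6 + 4))/(-18 - 14))*0**2 = (213 - (-14 + 10)/(-32))*0 = (213 - (-1)*(-4)/32)*0 = (213 - 1*1/8)*0 = (213 - 1/8)*0 = (1703/8)*0 = 0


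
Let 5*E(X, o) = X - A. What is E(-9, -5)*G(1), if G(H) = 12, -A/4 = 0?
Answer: -108/5 ≈ -21.600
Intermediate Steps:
A = 0 (A = -4*0 = 0)
E(X, o) = X/5 (E(X, o) = (X - 1*0)/5 = (X + 0)/5 = X/5)
E(-9, -5)*G(1) = ((1/5)*(-9))*12 = -9/5*12 = -108/5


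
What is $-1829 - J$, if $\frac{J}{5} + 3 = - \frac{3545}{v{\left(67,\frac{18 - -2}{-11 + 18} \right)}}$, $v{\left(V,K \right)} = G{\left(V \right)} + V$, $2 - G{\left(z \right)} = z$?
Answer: $\frac{14097}{2} \approx 7048.5$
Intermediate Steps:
$G{\left(z \right)} = 2 - z$
$v{\left(V,K \right)} = 2$ ($v{\left(V,K \right)} = \left(2 - V\right) + V = 2$)
$J = - \frac{17755}{2}$ ($J = -15 + 5 \left(- \frac{3545}{2}\right) = -15 - \frac{17725}{2} = - \frac{17755}{2} \approx -8877.5$)
$-1829 - J = -1829 - - \frac{17755}{2} = -1829 + \frac{17755}{2} = \frac{14097}{2}$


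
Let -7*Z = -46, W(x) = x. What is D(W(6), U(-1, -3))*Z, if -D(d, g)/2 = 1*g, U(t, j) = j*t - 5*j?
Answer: -1656/7 ≈ -236.57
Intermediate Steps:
U(t, j) = -5*j + j*t
D(d, g) = -2*g
Z = 46/7 (Z = -⅐*(-46) = 46/7 ≈ 6.5714)
D(W(6), U(-1, -3))*Z = -(-6)*(-5 - 1)*(46/7) = -(-6)*(-6)*(46/7) = -2*18*(46/7) = -36*46/7 = -1656/7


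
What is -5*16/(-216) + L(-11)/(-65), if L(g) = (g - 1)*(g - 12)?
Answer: -6802/1755 ≈ -3.8758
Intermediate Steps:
L(g) = (-1 + g)*(-12 + g)
-5*16/(-216) + L(-11)/(-65) = -5*16/(-216) + (12 + (-11)² - 13*(-11))/(-65) = -80*(-1/216) + (12 + 121 + 143)*(-1/65) = 10/27 + 276*(-1/65) = 10/27 - 276/65 = -6802/1755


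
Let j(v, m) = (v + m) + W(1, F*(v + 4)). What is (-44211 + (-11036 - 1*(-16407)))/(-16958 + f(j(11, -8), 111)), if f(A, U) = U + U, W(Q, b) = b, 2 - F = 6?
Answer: 4855/2092 ≈ 2.3207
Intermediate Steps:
F = -4 (F = 2 - 1*6 = 2 - 6 = -4)
j(v, m) = -16 + m - 3*v (j(v, m) = (v + m) - 4*(v + 4) = (m + v) - 4*(4 + v) = (m + v) + (-16 - 4*v) = -16 + m - 3*v)
f(A, U) = 2*U
(-44211 + (-11036 - 1*(-16407)))/(-16958 + f(j(11, -8), 111)) = (-44211 + (-11036 - 1*(-16407)))/(-16958 + 2*111) = (-44211 + (-11036 + 16407))/(-16958 + 222) = (-44211 + 5371)/(-16736) = -38840*(-1/16736) = 4855/2092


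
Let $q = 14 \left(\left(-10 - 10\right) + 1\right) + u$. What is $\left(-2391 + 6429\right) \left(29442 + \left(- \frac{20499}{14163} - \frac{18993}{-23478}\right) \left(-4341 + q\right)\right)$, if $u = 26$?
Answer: $\frac{185721525908937}{1421021} \approx 1.307 \cdot 10^{8}$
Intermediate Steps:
$q = -240$ ($q = 14 \left(\left(-10 - 10\right) + 1\right) + 26 = 14 \left(-20 + 1\right) + 26 = 14 \left(-19\right) + 26 = -266 + 26 = -240$)
$\left(-2391 + 6429\right) \left(29442 + \left(- \frac{20499}{14163} - \frac{18993}{-23478}\right) \left(-4341 + q\right)\right) = \left(-2391 + 6429\right) \left(29442 + \left(- \frac{20499}{14163} - \frac{18993}{-23478}\right) \left(-4341 - 240\right)\right) = 4038 \left(29442 + \left(\left(-20499\right) \frac{1}{14163} - - \frac{487}{602}\right) \left(-4581\right)\right) = 4038 \left(29442 + \left(- \frac{6833}{4721} + \frac{487}{602}\right) \left(-4581\right)\right) = 4038 \left(29442 - - \frac{8311486959}{2842042}\right) = 4038 \left(29442 + \frac{8311486959}{2842042}\right) = 4038 \cdot \frac{91986887523}{2842042} = \frac{185721525908937}{1421021}$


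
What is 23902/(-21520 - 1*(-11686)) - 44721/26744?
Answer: -539510701/131500248 ≈ -4.1027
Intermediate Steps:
23902/(-21520 - 1*(-11686)) - 44721/26744 = 23902/(-21520 + 11686) - 44721*1/26744 = 23902/(-9834) - 44721/26744 = 23902*(-1/9834) - 44721/26744 = -11951/4917 - 44721/26744 = -539510701/131500248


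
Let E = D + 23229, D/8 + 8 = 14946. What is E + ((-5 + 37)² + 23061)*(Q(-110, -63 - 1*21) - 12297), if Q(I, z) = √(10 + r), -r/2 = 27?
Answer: -296030512 + 48170*I*√11 ≈ -2.9603e+8 + 1.5976e+5*I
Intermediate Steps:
r = -54 (r = -2*27 = -54)
D = 119504 (D = -64 + 8*14946 = -64 + 119568 = 119504)
Q(I, z) = 2*I*√11 (Q(I, z) = √(10 - 54) = √(-44) = 2*I*√11)
E = 142733 (E = 119504 + 23229 = 142733)
E + ((-5 + 37)² + 23061)*(Q(-110, -63 - 1*21) - 12297) = 142733 + ((-5 + 37)² + 23061)*(2*I*√11 - 12297) = 142733 + (32² + 23061)*(-12297 + 2*I*√11) = 142733 + (1024 + 23061)*(-12297 + 2*I*√11) = 142733 + 24085*(-12297 + 2*I*√11) = 142733 + (-296173245 + 48170*I*√11) = -296030512 + 48170*I*√11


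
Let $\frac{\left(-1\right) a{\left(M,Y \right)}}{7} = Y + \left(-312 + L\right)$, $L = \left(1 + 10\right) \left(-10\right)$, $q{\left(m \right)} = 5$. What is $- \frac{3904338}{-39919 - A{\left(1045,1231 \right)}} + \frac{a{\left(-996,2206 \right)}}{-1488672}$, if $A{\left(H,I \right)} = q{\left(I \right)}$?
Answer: $\frac{20183254271}{206367156} \approx 97.803$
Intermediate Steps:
$A{\left(H,I \right)} = 5$
$L = -110$ ($L = 11 \left(-10\right) = -110$)
$a{\left(M,Y \right)} = 2954 - 7 Y$ ($a{\left(M,Y \right)} = - 7 \left(Y - 422\right) = - 7 \left(-422 + Y\right) = 2954 - 7 Y$)
$- \frac{3904338}{-39919 - A{\left(1045,1231 \right)}} + \frac{a{\left(-996,2206 \right)}}{-1488672} = - \frac{3904338}{-39919 - 5} + \frac{2954 - 15442}{-1488672} = - \frac{3904338}{-39919 - 5} + \left(2954 - 15442\right) \left(- \frac{1}{1488672}\right) = - \frac{3904338}{-39924} - - \frac{1561}{186084} = \left(-3904338\right) \left(- \frac{1}{39924}\right) + \frac{1561}{186084} = \frac{650723}{6654} + \frac{1561}{186084} = \frac{20183254271}{206367156}$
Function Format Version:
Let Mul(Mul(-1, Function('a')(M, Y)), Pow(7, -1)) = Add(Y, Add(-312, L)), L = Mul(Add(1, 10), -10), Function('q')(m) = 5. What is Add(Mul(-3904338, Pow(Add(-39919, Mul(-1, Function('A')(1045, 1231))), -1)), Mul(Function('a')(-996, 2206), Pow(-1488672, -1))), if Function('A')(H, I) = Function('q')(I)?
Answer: Rational(20183254271, 206367156) ≈ 97.803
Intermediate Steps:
Function('A')(H, I) = 5
L = -110 (L = Mul(11, -10) = -110)
Function('a')(M, Y) = Add(2954, Mul(-7, Y)) (Function('a')(M, Y) = Mul(-7, Add(Y, Add(-312, -110))) = Mul(-7, Add(Y, -422)) = Mul(-7, Add(-422, Y)) = Add(2954, Mul(-7, Y)))
Add(Mul(-3904338, Pow(Add(-39919, Mul(-1, Function('A')(1045, 1231))), -1)), Mul(Function('a')(-996, 2206), Pow(-1488672, -1))) = Add(Mul(-3904338, Pow(Add(-39919, Mul(-1, 5)), -1)), Mul(Add(2954, Mul(-7, 2206)), Pow(-1488672, -1))) = Add(Mul(-3904338, Pow(Add(-39919, -5), -1)), Mul(Add(2954, -15442), Rational(-1, 1488672))) = Add(Mul(-3904338, Pow(-39924, -1)), Mul(-12488, Rational(-1, 1488672))) = Add(Mul(-3904338, Rational(-1, 39924)), Rational(1561, 186084)) = Add(Rational(650723, 6654), Rational(1561, 186084)) = Rational(20183254271, 206367156)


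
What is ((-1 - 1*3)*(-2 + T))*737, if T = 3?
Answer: -2948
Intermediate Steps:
((-1 - 1*3)*(-2 + T))*737 = ((-1 - 1*3)*(-2 + 3))*737 = ((-1 - 3)*1)*737 = -4*1*737 = -4*737 = -2948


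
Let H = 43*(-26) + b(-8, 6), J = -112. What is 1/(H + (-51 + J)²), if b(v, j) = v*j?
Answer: 1/25403 ≈ 3.9365e-5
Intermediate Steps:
b(v, j) = j*v
H = -1166 (H = 43*(-26) + 6*(-8) = -1118 - 48 = -1166)
1/(H + (-51 + J)²) = 1/(-1166 + (-51 - 112)²) = 1/(-1166 + (-163)²) = 1/(-1166 + 26569) = 1/25403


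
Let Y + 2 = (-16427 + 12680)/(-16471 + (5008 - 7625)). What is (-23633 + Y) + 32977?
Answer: 178323843/19088 ≈ 9342.2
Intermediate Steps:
Y = -34429/19088 (Y = -2 + (-16427 + 12680)/(-16471 + (5008 - 7625)) = -2 - 3747/(-16471 - 2617) = -2 - 3747/(-19088) = -2 - 3747*(-1/19088) = -2 + 3747/19088 = -34429/19088 ≈ -1.8037)
(-23633 + Y) + 32977 = (-23633 - 34429/19088) + 32977 = -451141133/19088 + 32977 = 178323843/19088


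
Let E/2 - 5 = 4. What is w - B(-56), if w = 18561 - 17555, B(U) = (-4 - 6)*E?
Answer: 1186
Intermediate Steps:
E = 18 (E = 10 + 2*4 = 10 + 8 = 18)
B(U) = -180 (B(U) = (-4 - 6)*18 = -10*18 = -180)
w = 1006
w - B(-56) = 1006 - 1*(-180) = 1006 + 180 = 1186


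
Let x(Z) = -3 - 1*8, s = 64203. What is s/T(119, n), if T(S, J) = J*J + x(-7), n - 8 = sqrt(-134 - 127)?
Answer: -64203*I/(48*sqrt(29) + 208*I) ≈ -121.31 - 150.76*I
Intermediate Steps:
n = 8 + 3*I*sqrt(29) (n = 8 + sqrt(-134 - 127) = 8 + sqrt(-261) = 8 + 3*I*sqrt(29) ≈ 8.0 + 16.155*I)
x(Z) = -11 (x(Z) = -3 - 8 = -11)
T(S, J) = -11 + J**2 (T(S, J) = J*J - 11 = J**2 - 11 = -11 + J**2)
s/T(119, n) = 64203/(-11 + (8 + 3*I*sqrt(29))**2)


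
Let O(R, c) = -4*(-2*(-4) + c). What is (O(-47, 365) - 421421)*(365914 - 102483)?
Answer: -111408394503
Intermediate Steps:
O(R, c) = -32 - 4*c (O(R, c) = -4*(8 + c) = -32 - 4*c)
(O(-47, 365) - 421421)*(365914 - 102483) = ((-32 - 4*365) - 421421)*(365914 - 102483) = ((-32 - 1460) - 421421)*263431 = (-1492 - 421421)*263431 = -422913*263431 = -111408394503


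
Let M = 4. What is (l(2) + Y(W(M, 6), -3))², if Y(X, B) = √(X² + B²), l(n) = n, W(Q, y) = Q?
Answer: 49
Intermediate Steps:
Y(X, B) = √(B² + X²)
(l(2) + Y(W(M, 6), -3))² = (2 + √((-3)² + 4²))² = (2 + √(9 + 16))² = (2 + √25)² = (2 + 5)² = 7² = 49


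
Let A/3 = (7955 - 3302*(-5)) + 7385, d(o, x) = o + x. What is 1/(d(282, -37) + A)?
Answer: 1/95795 ≈ 1.0439e-5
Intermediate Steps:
A = 95550 (A = 3*((7955 - 3302*(-5)) + 7385) = 3*((7955 + 16510) + 7385) = 3*(24465 + 7385) = 3*31850 = 95550)
1/(d(282, -37) + A) = 1/((282 - 37) + 95550) = 1/(245 + 95550) = 1/95795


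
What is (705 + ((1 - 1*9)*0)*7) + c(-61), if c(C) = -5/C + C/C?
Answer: 43071/61 ≈ 706.08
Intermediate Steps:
c(C) = 1 - 5/C (c(C) = -5/C + 1 = 1 - 5/C)
(705 + ((1 - 1*9)*0)*7) + c(-61) = (705 + ((1 - 1*9)*0)*7) + (-5 - 61)/(-61) = (705 + ((1 - 9)*0)*7) - 1/61*(-66) = (705 - 8*0*7) + 66/61 = (705 + 0*7) + 66/61 = (705 + 0) + 66/61 = 705 + 66/61 = 43071/61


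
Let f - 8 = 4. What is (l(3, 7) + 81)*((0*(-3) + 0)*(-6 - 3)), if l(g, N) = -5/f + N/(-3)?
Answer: 0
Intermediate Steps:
f = 12 (f = 8 + 4 = 12)
l(g, N) = -5/12 - N/3 (l(g, N) = -5/12 + N/(-3) = -5*1/12 + N*(-⅓) = -5/12 - N/3)
(l(3, 7) + 81)*((0*(-3) + 0)*(-6 - 3)) = ((-5/12 - ⅓*7) + 81)*((0*(-3) + 0)*(-6 - 3)) = ((-5/12 - 7/3) + 81)*((0 + 0)*(-9)) = (-11/4 + 81)*(0*(-9)) = (313/4)*0 = 0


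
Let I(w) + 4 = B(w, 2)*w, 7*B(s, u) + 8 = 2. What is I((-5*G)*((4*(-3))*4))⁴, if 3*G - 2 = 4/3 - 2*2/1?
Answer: 7269949696/2401 ≈ 3.0279e+6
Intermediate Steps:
G = -2/9 (G = ⅔ + (4/3 - 2*2/1)/3 = ⅔ + (4*(⅓) - 4*1)/3 = ⅔ + (4/3 - 4)/3 = ⅔ + (⅓)*(-8/3) = ⅔ - 8/9 = -2/9 ≈ -0.22222)
B(s, u) = -6/7 (B(s, u) = -8/7 + (⅐)*2 = -8/7 + 2/7 = -6/7)
I(w) = -4 - 6*w/7
I((-5*G)*((4*(-3))*4))⁴ = (-4 - 6*(-5*(-2/9))*(4*(-3))*4/7)⁴ = (-4 - 20*(-12*4)/21)⁴ = (-4 - 20*(-48)/21)⁴ = (-4 - 6/7*(-160/3))⁴ = (-4 + 320/7)⁴ = (292/7)⁴ = 7269949696/2401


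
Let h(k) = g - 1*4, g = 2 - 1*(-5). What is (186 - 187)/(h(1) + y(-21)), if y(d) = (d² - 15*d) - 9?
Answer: -1/750 ≈ -0.0013333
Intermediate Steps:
g = 7 (g = 2 + 5 = 7)
y(d) = -9 + d² - 15*d
h(k) = 3 (h(k) = 7 - 1*4 = 7 - 4 = 3)
(186 - 187)/(h(1) + y(-21)) = (186 - 187)/(3 + (-9 + (-21)² - 15*(-21))) = -1/(3 + (-9 + 441 + 315)) = -1/(3 + 747) = -1/750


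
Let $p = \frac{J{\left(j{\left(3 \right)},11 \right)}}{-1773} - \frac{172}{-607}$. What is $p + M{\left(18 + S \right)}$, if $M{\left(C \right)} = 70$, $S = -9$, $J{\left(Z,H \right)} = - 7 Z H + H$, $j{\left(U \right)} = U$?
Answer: $\frac{75773266}{1076211} \approx 70.407$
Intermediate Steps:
$J{\left(Z,H \right)} = H - 7 H Z$ ($J{\left(Z,H \right)} = - 7 H Z + H = H - 7 H Z$)
$p = \frac{438496}{1076211}$ ($p = \frac{11 \left(1 - 21\right)}{-1773} - \frac{172}{-607} = 11 \left(1 - 21\right) \left(- \frac{1}{1773}\right) - - \frac{172}{607} = 11 \left(-20\right) \left(- \frac{1}{1773}\right) + \frac{172}{607} = \left(-220\right) \left(- \frac{1}{1773}\right) + \frac{172}{607} = \frac{220}{1773} + \frac{172}{607} = \frac{438496}{1076211} \approx 0.40744$)
$p + M{\left(18 + S \right)} = \frac{438496}{1076211} + 70 = \frac{75773266}{1076211}$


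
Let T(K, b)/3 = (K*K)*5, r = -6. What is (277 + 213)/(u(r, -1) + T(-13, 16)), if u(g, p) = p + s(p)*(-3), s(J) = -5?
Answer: 490/2549 ≈ 0.19223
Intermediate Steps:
u(g, p) = 15 + p (u(g, p) = p - 5*(-3) = p + 15 = 15 + p)
T(K, b) = 15*K² (T(K, b) = 3*((K*K)*5) = 3*(K²*5) = 3*(5*K²) = 15*K²)
(277 + 213)/(u(r, -1) + T(-13, 16)) = (277 + 213)/((15 - 1) + 15*(-13)²) = 490/(14 + 15*169) = 490/(14 + 2535) = 490/2549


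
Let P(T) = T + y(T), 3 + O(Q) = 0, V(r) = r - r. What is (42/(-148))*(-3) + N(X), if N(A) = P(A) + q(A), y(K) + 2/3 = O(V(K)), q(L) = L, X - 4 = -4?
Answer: -625/222 ≈ -2.8153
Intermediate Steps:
V(r) = 0
X = 0 (X = 4 - 4 = 0)
O(Q) = -3 (O(Q) = -3 + 0 = -3)
y(K) = -11/3 (y(K) = -⅔ - 3 = -11/3)
P(T) = -11/3 + T (P(T) = T - 11/3 = -11/3 + T)
N(A) = -11/3 + 2*A (N(A) = (-11/3 + A) + A = -11/3 + 2*A)
(42/(-148))*(-3) + N(X) = (42/(-148))*(-3) + (-11/3 + 2*0) = (42*(-1/148))*(-3) + (-11/3 + 0) = -21/74*(-3) - 11/3 = 63/74 - 11/3 = -625/222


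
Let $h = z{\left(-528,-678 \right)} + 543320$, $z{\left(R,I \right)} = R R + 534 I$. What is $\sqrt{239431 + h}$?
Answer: $\sqrt{699483} \approx 836.35$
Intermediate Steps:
$z{\left(R,I \right)} = R^{2} + 534 I$
$h = 460052$ ($h = \left(\left(-528\right)^{2} + 534 \left(-678\right)\right) + 543320 = \left(278784 - 362052\right) + 543320 = -83268 + 543320 = 460052$)
$\sqrt{239431 + h} = \sqrt{239431 + 460052} = \sqrt{699483}$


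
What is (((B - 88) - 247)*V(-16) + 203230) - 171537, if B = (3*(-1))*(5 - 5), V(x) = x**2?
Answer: -54067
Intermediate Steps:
B = 0 (B = -3*0 = 0)
(((B - 88) - 247)*V(-16) + 203230) - 171537 = (((0 - 88) - 247)*(-16)**2 + 203230) - 171537 = ((-88 - 247)*256 + 203230) - 171537 = (-335*256 + 203230) - 171537 = (-85760 + 203230) - 171537 = 117470 - 171537 = -54067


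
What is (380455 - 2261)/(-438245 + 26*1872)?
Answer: -378194/389573 ≈ -0.97079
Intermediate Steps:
(380455 - 2261)/(-438245 + 26*1872) = 378194/(-438245 + 48672) = 378194/(-389573) = 378194*(-1/389573) = -378194/389573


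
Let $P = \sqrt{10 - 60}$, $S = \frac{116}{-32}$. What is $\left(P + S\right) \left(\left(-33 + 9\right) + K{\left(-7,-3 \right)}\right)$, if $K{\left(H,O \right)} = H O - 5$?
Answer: $29 - 40 i \sqrt{2} \approx 29.0 - 56.569 i$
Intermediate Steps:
$K{\left(H,O \right)} = -5 + H O$
$S = - \frac{29}{8}$ ($S = 116 \left(- \frac{1}{32}\right) = - \frac{29}{8} \approx -3.625$)
$P = 5 i \sqrt{2}$ ($P = \sqrt{-50} = 5 i \sqrt{2} \approx 7.0711 i$)
$\left(P + S\right) \left(\left(-33 + 9\right) + K{\left(-7,-3 \right)}\right) = \left(5 i \sqrt{2} - \frac{29}{8}\right) \left(\left(-33 + 9\right) - -16\right) = \left(- \frac{29}{8} + 5 i \sqrt{2}\right) \left(-24 + \left(-5 + 21\right)\right) = \left(- \frac{29}{8} + 5 i \sqrt{2}\right) \left(-24 + 16\right) = \left(- \frac{29}{8} + 5 i \sqrt{2}\right) \left(-8\right) = 29 - 40 i \sqrt{2}$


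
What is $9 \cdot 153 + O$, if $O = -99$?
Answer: $1278$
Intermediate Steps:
$9 \cdot 153 + O = 9 \cdot 153 - 99 = 1377 - 99 = 1278$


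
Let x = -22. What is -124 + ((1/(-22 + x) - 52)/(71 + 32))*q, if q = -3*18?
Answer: -219181/2266 ≈ -96.726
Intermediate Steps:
q = -54
-124 + ((1/(-22 + x) - 52)/(71 + 32))*q = -124 + ((1/(-22 - 22) - 52)/(71 + 32))*(-54) = -124 + ((1/(-44) - 52)/103)*(-54) = -124 + ((-1/44 - 52)*(1/103))*(-54) = -124 - 2289/44*1/103*(-54) = -124 - 2289/4532*(-54) = -124 + 61803/2266 = -219181/2266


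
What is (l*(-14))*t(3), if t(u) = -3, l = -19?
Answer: -798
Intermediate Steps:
(l*(-14))*t(3) = -19*(-14)*(-3) = 266*(-3) = -798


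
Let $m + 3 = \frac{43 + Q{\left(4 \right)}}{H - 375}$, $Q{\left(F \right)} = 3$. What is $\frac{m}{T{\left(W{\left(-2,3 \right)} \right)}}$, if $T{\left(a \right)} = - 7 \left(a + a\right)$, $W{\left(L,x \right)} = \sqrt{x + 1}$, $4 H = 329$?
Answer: $\frac{3697}{32788} \approx 0.11275$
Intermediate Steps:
$H = \frac{329}{4}$ ($H = \frac{1}{4} \cdot 329 = \frac{329}{4} \approx 82.25$)
$W{\left(L,x \right)} = \sqrt{1 + x}$
$T{\left(a \right)} = - 14 a$ ($T{\left(a \right)} = - 7 \cdot 2 a = - 14 a$)
$m = - \frac{3697}{1171}$ ($m = -3 + \frac{43 + 3}{\frac{329}{4} - 375} = -3 + \frac{46}{- \frac{1171}{4}} = -3 + 46 \left(- \frac{4}{1171}\right) = -3 - \frac{184}{1171} = - \frac{3697}{1171} \approx -3.1571$)
$\frac{m}{T{\left(W{\left(-2,3 \right)} \right)}} = - \frac{3697}{1171 \left(- 14 \sqrt{1 + 3}\right)} = - \frac{3697}{1171 \left(- 14 \sqrt{4}\right)} = - \frac{3697}{1171 \left(\left(-14\right) 2\right)} = - \frac{3697}{1171 \left(-28\right)} = \left(- \frac{3697}{1171}\right) \left(- \frac{1}{28}\right) = \frac{3697}{32788}$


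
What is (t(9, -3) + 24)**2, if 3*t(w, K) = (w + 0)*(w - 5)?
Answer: 1296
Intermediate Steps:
t(w, K) = w*(-5 + w)/3 (t(w, K) = ((w + 0)*(w - 5))/3 = (w*(-5 + w))/3 = w*(-5 + w)/3)
(t(9, -3) + 24)**2 = ((1/3)*9*(-5 + 9) + 24)**2 = ((1/3)*9*4 + 24)**2 = (12 + 24)**2 = 36**2 = 1296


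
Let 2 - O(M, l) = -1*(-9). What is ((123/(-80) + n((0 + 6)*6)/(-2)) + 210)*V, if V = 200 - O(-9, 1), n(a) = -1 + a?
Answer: 3162339/80 ≈ 39529.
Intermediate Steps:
O(M, l) = -7 (O(M, l) = 2 - (-1)*(-9) = 2 - 1*9 = 2 - 9 = -7)
V = 207 (V = 200 - 1*(-7) = 200 + 7 = 207)
((123/(-80) + n((0 + 6)*6)/(-2)) + 210)*V = ((123/(-80) + (-1 + (0 + 6)*6)/(-2)) + 210)*207 = ((123*(-1/80) + (-1 + 6*6)*(-½)) + 210)*207 = ((-123/80 + (-1 + 36)*(-½)) + 210)*207 = ((-123/80 + 35*(-½)) + 210)*207 = ((-123/80 - 35/2) + 210)*207 = (-1523/80 + 210)*207 = (15277/80)*207 = 3162339/80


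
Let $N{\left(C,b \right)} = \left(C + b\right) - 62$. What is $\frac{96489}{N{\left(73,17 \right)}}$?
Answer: $\frac{96489}{28} \approx 3446.0$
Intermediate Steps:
$N{\left(C,b \right)} = -62 + C + b$
$\frac{96489}{N{\left(73,17 \right)}} = \frac{96489}{-62 + 73 + 17} = \frac{96489}{28}$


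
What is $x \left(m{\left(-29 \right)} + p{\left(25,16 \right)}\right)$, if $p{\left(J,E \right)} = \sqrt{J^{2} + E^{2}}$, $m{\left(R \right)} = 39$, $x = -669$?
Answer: $-26091 - 669 \sqrt{881} \approx -45948.0$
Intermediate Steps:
$p{\left(J,E \right)} = \sqrt{E^{2} + J^{2}}$
$x \left(m{\left(-29 \right)} + p{\left(25,16 \right)}\right) = - 669 \left(39 + \sqrt{16^{2} + 25^{2}}\right) = - 669 \left(39 + \sqrt{256 + 625}\right) = - 669 \left(39 + \sqrt{881}\right) = -26091 - 669 \sqrt{881}$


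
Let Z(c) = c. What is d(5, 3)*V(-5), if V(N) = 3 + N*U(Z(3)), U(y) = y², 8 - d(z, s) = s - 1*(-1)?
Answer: -168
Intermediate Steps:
d(z, s) = 7 - s (d(z, s) = 8 - (s - 1*(-1)) = 8 - (s + 1) = 8 - (1 + s) = 8 + (-1 - s) = 7 - s)
V(N) = 3 + 9*N (V(N) = 3 + N*3² = 3 + N*9 = 3 + 9*N)
d(5, 3)*V(-5) = (7 - 1*3)*(3 + 9*(-5)) = (7 - 3)*(3 - 45) = 4*(-42) = -168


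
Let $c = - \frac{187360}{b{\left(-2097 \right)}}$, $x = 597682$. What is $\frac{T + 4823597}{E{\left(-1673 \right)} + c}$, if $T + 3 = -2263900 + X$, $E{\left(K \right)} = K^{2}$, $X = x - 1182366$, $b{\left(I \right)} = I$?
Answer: $\frac{4141595970}{5869541473} \approx 0.70561$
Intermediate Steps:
$X = -584684$ ($X = 597682 - 1182366 = -584684$)
$T = -2848587$ ($T = -3 - 2848584 = -2848587$)
$c = \frac{187360}{2097}$ ($c = - \frac{187360}{-2097} = \left(-187360\right) \left(- \frac{1}{2097}\right) = \frac{187360}{2097} \approx 89.347$)
$\frac{T + 4823597}{E{\left(-1673 \right)} + c} = \frac{-2848587 + 4823597}{\left(-1673\right)^{2} + \frac{187360}{2097}} = \frac{1975010}{2798929 + \frac{187360}{2097}} = \frac{1975010}{\frac{5869541473}{2097}} = 1975010 \cdot \frac{2097}{5869541473} = \frac{4141595970}{5869541473}$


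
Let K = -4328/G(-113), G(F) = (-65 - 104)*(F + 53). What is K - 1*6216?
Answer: -15758642/2535 ≈ -6216.4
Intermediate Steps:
G(F) = -8957 - 169*F (G(F) = -169*(53 + F) = -8957 - 169*F)
K = -1082/2535 (K = -4328/(-8957 - 169*(-113)) = -4328/(-8957 + 19097) = -4328/10140 = -4328*1/10140 = -1082/2535 ≈ -0.42682)
K - 1*6216 = -1082/2535 - 1*6216 = -1082/2535 - 6216 = -15758642/2535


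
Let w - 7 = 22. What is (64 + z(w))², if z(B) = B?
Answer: 8649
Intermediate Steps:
w = 29 (w = 7 + 22 = 29)
(64 + z(w))² = (64 + 29)² = 93² = 8649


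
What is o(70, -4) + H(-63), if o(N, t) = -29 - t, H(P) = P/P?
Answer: -24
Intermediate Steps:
H(P) = 1
o(70, -4) + H(-63) = (-29 - 1*(-4)) + 1 = (-29 + 4) + 1 = -25 + 1 = -24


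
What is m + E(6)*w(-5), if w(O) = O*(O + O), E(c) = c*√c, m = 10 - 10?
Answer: 300*√6 ≈ 734.85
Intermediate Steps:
m = 0
E(c) = c^(3/2)
w(O) = 2*O² (w(O) = O*(2*O) = 2*O²)
m + E(6)*w(-5) = 0 + 6^(3/2)*(2*(-5)²) = 0 + (6*√6)*(2*25) = 0 + (6*√6)*50 = 0 + 300*√6 = 300*√6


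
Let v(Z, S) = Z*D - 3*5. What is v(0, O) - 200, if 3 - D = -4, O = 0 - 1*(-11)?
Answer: -215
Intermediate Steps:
O = 11 (O = 0 + 11 = 11)
D = 7 (D = 3 - 1*(-4) = 3 + 4 = 7)
v(Z, S) = -15 + 7*Z (v(Z, S) = Z*7 - 3*5 = 7*Z - 15 = -15 + 7*Z)
v(0, O) - 200 = (-15 + 7*0) - 200 = (-15 + 0) - 200 = -15 - 200 = -215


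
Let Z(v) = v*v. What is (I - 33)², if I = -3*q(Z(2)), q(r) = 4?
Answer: 2025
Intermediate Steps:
Z(v) = v²
I = -12 (I = -3*4 = -12)
(I - 33)² = (-12 - 33)² = (-45)² = 2025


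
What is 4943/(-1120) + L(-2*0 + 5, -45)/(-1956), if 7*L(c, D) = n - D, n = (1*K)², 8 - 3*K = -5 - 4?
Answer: -21781903/4929120 ≈ -4.4190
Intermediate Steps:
K = 17/3 (K = 8/3 - (-5 - 4)/3 = 8/3 - ⅓*(-9) = 8/3 + 3 = 17/3 ≈ 5.6667)
n = 289/9 (n = (1*(17/3))² = (17/3)² = 289/9 ≈ 32.111)
L(c, D) = 289/63 - D/7 (L(c, D) = (289/9 - D)/7 = 289/63 - D/7)
4943/(-1120) + L(-2*0 + 5, -45)/(-1956) = 4943/(-1120) + (289/63 - ⅐*(-45))/(-1956) = 4943*(-1/1120) + (289/63 + 45/7)*(-1/1956) = -4943/1120 + (694/63)*(-1/1956) = -4943/1120 - 347/61614 = -21781903/4929120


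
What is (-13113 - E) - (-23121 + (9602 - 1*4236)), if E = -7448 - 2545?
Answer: 14635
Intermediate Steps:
E = -9993
(-13113 - E) - (-23121 + (9602 - 1*4236)) = (-13113 - 1*(-9993)) - (-23121 + (9602 - 1*4236)) = (-13113 + 9993) - (-23121 + (9602 - 4236)) = -3120 - (-23121 + 5366) = -3120 - 1*(-17755) = -3120 + 17755 = 14635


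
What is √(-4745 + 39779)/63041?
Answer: √35034/63041 ≈ 0.0029691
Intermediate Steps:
√(-4745 + 39779)/63041 = √35034*(1/63041) = √35034/63041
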